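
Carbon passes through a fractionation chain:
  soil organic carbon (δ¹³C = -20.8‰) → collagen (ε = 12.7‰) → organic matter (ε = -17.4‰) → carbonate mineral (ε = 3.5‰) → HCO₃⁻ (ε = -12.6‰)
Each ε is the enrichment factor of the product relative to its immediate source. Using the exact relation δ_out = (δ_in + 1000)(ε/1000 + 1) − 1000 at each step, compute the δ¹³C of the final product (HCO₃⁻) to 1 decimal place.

-34.5‰

step 1: δ = (-20.80 + 1000)·(12.7/1000 + 1) − 1000 = -8.36‰
step 2: δ = (-8.36 + 1000)·(-17.4/1000 + 1) − 1000 = -25.62‰
step 3: δ = (-25.62 + 1000)·(3.5/1000 + 1) − 1000 = -22.21‰
step 4: δ = (-22.21 + 1000)·(-12.6/1000 + 1) − 1000 = -34.53‰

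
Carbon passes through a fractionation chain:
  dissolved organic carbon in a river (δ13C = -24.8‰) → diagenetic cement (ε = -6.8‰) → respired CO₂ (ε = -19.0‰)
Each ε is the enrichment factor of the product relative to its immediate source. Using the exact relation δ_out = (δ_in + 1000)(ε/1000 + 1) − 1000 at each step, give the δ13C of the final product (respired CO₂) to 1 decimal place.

-49.8‰

step 1: δ = (-24.80 + 1000)·(-6.8/1000 + 1) − 1000 = -31.43‰
step 2: δ = (-31.43 + 1000)·(-19.0/1000 + 1) − 1000 = -49.83‰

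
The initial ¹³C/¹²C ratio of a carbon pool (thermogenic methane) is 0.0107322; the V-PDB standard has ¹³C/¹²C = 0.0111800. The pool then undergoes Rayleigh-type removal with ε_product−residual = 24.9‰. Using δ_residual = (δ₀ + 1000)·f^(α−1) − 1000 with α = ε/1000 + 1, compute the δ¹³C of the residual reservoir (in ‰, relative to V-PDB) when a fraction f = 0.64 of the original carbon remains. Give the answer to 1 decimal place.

δ₀ = (0.0107322/0.0111800 − 1)×1000 = (0.959946 − 1)×1000 = -40.054‰
α − 1 = ε/1000 = 0.0249
f^(α−1) = 0.64^(0.0249) = 0.988949
δ_res = (-40.054 + 1000) × 0.988949 − 1000 = 949.338 − 1000 = -50.66‰

-50.7‰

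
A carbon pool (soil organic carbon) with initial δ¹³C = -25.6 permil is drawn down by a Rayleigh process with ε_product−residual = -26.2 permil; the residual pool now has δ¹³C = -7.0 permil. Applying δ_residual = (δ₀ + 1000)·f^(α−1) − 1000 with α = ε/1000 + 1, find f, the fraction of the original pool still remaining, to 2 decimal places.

0.49

α − 1 = ε/1000 = -0.0262
(δ_res + 1000)/(δ₀ + 1000) = (-7.0 + 1000)/(-25.6 + 1000) = 993.0/974.4 = 1.019089
f = 1.019089^(1/-0.0262) = exp(ln(1.019089)/-0.0262) = exp(0.01891/-0.0262)
f = exp(-0.7217) = 0.4859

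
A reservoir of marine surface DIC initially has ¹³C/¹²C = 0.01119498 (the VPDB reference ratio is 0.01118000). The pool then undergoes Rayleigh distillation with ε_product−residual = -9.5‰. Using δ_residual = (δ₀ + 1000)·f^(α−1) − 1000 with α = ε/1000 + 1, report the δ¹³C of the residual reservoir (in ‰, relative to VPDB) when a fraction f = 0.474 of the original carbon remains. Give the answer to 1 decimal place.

δ₀ = (0.01119498/0.01118000 − 1)×1000 = (1.001340 − 1)×1000 = 1.340‰
α − 1 = ε/1000 = -0.0095
f^(α−1) = 0.474^(-0.0095) = 1.007117
δ_res = (1.340 + 1000) × 1.007117 − 1000 = 1008.467 − 1000 = 8.47‰

8.5‰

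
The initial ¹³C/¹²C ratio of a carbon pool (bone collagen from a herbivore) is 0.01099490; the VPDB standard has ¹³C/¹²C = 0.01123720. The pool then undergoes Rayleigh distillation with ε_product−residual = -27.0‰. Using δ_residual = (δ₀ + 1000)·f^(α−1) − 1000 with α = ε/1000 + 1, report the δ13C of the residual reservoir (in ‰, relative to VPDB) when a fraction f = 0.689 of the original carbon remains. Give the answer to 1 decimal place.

δ₀ = (0.01099490/0.01123720 − 1)×1000 = (0.978438 − 1)×1000 = -21.562‰
α − 1 = ε/1000 = -0.0270
f^(α−1) = 0.689^(-0.0270) = 1.010109
δ_res = (-21.562 + 1000) × 1.010109 − 1000 = 988.328 − 1000 = -11.67‰

-11.7‰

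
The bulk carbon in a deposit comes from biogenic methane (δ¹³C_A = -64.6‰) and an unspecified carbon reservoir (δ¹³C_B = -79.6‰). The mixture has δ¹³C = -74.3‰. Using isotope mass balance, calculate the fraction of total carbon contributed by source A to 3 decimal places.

δ_mix = f_A·δ_A + (1 − f_A)·δ_B  ⇒  f_A = (δ_mix − δ_B)/(δ_A − δ_B)
f_A = (-74.3 − (-79.6)) / (-64.6 − (-79.6))
f_A = 5.3 / 15.0 = 0.3533

0.353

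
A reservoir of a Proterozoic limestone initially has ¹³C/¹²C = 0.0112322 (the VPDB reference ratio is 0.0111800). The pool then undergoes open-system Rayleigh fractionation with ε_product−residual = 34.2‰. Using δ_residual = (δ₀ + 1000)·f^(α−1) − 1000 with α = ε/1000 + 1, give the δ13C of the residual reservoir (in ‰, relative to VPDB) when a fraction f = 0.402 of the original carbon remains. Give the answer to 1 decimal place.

-26.2‰

δ₀ = (0.0112322/0.0111800 − 1)×1000 = (1.004669 − 1)×1000 = 4.669‰
α − 1 = ε/1000 = 0.0342
f^(α−1) = 0.402^(0.0342) = 0.969314
δ_res = (4.669 + 1000) × 0.969314 − 1000 = 973.840 − 1000 = -26.16‰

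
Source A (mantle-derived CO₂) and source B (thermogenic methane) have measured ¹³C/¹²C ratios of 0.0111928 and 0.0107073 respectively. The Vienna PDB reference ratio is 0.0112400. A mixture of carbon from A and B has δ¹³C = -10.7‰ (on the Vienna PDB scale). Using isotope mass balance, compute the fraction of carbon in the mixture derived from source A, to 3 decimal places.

0.849

δ_A = (0.0111928/0.0112400 − 1)×1000 = (0.995801 − 1)×1000 = -4.199‰
δ_B = (0.0107073/0.0112400 − 1)×1000 = (0.952607 − 1)×1000 = -47.393‰
f_A = (δ_mix − δ_B)/(δ_A − δ_B) = (-10.7 − (-47.393))/(-4.199 − (-47.393))
f_A = 36.693 / 43.194 = 0.8495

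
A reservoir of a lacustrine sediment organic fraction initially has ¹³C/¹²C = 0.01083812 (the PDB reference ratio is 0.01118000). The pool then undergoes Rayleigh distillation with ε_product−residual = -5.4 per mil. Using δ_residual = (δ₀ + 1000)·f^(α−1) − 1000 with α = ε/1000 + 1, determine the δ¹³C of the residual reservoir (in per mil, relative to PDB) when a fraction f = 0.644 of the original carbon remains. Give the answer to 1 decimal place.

-28.3 per mil

δ₀ = (0.01083812/0.01118000 − 1)×1000 = (0.969420 − 1)×1000 = -30.580 per mil
α − 1 = ε/1000 = -0.0054
f^(α−1) = 0.644^(-0.0054) = 1.002379
δ_res = (-30.580 + 1000) × 1.002379 − 1000 = 971.727 − 1000 = -28.27 per mil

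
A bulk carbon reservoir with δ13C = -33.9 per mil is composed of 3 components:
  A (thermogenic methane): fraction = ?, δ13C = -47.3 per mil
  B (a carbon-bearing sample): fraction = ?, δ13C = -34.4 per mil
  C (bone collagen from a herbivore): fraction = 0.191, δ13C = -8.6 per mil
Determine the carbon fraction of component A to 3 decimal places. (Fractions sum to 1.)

Let f_A and f_B be the unknown fractions; fractions sum to 1 so f_A + f_B = 0.809.
Mass balance: Σ fᵢ·δᵢ = δ_bulk ⇒ f_A·(-47.3) + f_B·(-34.4) = -33.9 − (-1.643) = -32.257
Substitute f_B = 0.809 − f_A:
f_A·(-47.3 − -34.4) = -32.257 − 0.809×(-34.4) = -4.428
f_A = -4.428 / -12.9 = 0.3432

0.343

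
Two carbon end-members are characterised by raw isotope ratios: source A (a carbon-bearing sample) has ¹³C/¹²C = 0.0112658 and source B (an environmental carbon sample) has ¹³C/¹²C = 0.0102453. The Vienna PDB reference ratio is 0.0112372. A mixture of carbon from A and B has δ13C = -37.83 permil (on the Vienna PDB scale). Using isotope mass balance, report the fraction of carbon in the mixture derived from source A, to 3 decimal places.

δ_A = (0.0112658/0.0112372 − 1)×1000 = (1.002545 − 1)×1000 = 2.545 permil
δ_B = (0.0102453/0.0112372 − 1)×1000 = (0.911731 − 1)×1000 = -88.269 permil
f_A = (δ_mix − δ_B)/(δ_A − δ_B) = (-37.83 − (-88.269))/(2.545 − (-88.269))
f_A = 50.439 / 90.814 = 0.5554

0.555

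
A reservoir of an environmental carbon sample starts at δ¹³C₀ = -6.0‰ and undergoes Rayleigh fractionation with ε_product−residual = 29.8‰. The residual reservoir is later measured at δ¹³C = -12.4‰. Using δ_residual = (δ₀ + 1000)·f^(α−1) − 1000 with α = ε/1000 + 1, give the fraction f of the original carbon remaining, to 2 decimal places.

α − 1 = ε/1000 = 0.0298
(δ_res + 1000)/(δ₀ + 1000) = (-12.4 + 1000)/(-6.0 + 1000) = 987.6/994.0 = 0.993561
f = 0.993561^(1/0.0298) = exp(ln(0.993561)/0.0298) = exp(-0.00646/0.0298)
f = exp(-0.2168) = 0.8051

0.81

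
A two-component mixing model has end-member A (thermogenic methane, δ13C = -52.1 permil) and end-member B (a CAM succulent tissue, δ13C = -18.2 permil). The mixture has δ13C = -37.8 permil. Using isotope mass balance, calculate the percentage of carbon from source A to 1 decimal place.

57.8%

δ_mix = f_A·δ_A + (1 − f_A)·δ_B  ⇒  f_A = (δ_mix − δ_B)/(δ_A − δ_B)
f_A = (-37.8 − (-18.2)) / (-52.1 − (-18.2))
f_A = -19.6 / -33.9 = 0.5782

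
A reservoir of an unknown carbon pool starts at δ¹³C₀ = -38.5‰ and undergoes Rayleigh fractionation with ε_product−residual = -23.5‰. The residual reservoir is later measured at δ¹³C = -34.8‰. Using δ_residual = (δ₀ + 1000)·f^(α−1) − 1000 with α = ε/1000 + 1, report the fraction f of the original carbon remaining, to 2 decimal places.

0.85

α − 1 = ε/1000 = -0.0235
(δ_res + 1000)/(δ₀ + 1000) = (-34.8 + 1000)/(-38.5 + 1000) = 965.2/961.5 = 1.003848
f = 1.003848^(1/-0.0235) = exp(ln(1.003848)/-0.0235) = exp(0.00384/-0.0235)
f = exp(-0.1634) = 0.8492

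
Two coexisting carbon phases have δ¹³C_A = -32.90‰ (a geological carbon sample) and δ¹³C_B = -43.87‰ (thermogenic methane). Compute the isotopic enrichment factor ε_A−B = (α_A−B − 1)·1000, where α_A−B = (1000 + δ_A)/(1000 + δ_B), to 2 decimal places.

α_A−B = (1000 + -32.90) / (1000 + -43.87) = 967.10 / 956.13 = 1.011473
ε_A−B = (1.011473 − 1) × 1000 = 11.473‰
(The approximation ε ≈ δ_A − δ_B would give 10.97‰.)

11.47‰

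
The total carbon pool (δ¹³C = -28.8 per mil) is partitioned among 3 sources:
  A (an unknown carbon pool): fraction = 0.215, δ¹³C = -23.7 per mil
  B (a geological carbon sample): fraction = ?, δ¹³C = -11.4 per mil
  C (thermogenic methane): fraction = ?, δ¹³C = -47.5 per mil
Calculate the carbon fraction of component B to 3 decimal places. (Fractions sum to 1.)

Let f_B and f_C be the unknown fractions; fractions sum to 1 so f_B + f_C = 0.785.
Mass balance: Σ fᵢ·δᵢ = δ_bulk ⇒ f_B·(-11.4) + f_C·(-47.5) = -28.8 − (-5.095) = -23.705
Substitute f_C = 0.785 − f_B:
f_B·(-11.4 − -47.5) = -23.705 − 0.785×(-47.5) = 13.583
f_B = 13.583 / 36.1 = 0.3763

0.376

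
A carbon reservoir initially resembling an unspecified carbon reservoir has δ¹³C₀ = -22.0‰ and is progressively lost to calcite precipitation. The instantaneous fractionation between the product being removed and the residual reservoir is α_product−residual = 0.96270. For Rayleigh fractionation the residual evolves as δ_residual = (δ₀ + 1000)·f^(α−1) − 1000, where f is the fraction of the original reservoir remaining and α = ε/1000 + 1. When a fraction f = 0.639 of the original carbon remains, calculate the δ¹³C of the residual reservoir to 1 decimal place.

Rayleigh residual: δ_res = (δ₀ + 1000)·f^(α−1) − 1000
α − 1 = -0.03730
f^(α−1) = 0.639^(-0.03730) = 1.016845
δ_res = (-22.0 + 1000) × 1.016845 − 1000 = 994.475 − 1000 = -5.53‰

-5.5‰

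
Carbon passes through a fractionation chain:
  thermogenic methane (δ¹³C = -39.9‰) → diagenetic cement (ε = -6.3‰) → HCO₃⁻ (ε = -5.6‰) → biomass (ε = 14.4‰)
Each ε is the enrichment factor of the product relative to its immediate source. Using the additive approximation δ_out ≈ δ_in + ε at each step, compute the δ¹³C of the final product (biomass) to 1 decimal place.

-37.4‰

step 1: δ ≈ -39.9 + (-6.3) = -46.2‰
step 2: δ ≈ -46.2 + (-5.6) = -51.8‰
step 3: δ ≈ -51.8 + (14.4) = -37.4‰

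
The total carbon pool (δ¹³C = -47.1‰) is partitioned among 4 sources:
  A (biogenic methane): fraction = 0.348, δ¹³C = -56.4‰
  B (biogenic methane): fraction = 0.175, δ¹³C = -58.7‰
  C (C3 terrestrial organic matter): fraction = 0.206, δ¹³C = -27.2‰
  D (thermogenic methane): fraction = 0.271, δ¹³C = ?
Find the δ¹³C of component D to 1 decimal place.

Isotope mass balance: δ_bulk = Σ fᵢ·δᵢ.
-47.1 = 0.348×(-56.4) + 0.175×(-58.7) + 0.206×(-27.2) + 0.271×δ_D
0.271·δ_D = -47.1 − (-35.503) = -11.597
δ_D = -11.597 / 0.271 = -42.79‰

-42.8‰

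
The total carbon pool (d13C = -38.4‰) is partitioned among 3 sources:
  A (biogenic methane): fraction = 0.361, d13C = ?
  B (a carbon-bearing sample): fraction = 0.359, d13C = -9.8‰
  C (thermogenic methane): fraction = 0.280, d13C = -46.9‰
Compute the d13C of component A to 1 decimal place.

-60.2‰

Isotope mass balance: δ_bulk = Σ fᵢ·δᵢ.
-38.4 = 0.361×δ_A + 0.359×(-9.8) + 0.280×(-46.9)
0.361·δ_A = -38.4 − (-16.650) = -21.750
δ_A = -21.750 / 0.361 = -60.25‰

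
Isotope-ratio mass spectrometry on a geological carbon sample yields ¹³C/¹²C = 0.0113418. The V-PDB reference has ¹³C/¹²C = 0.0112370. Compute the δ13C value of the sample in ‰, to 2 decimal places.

δ13C = (R_sample / R_standard − 1) × 1000
R_sample / R_standard = 0.0113418 / 0.0112370 = 1.009326
δ13C = (1.009326 − 1) × 1000 = 9.326‰

9.33‰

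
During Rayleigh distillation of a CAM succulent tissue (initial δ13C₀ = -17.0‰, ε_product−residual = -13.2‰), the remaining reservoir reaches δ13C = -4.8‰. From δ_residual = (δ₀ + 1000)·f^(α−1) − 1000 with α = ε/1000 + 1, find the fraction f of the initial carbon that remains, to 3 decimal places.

α − 1 = ε/1000 = -0.0132
(δ_res + 1000)/(δ₀ + 1000) = (-4.8 + 1000)/(-17.0 + 1000) = 995.2/983.0 = 1.012411
f = 1.012411^(1/-0.0132) = exp(ln(1.012411)/-0.0132) = exp(0.01233/-0.0132)
f = exp(-0.9344) = 0.3928

0.393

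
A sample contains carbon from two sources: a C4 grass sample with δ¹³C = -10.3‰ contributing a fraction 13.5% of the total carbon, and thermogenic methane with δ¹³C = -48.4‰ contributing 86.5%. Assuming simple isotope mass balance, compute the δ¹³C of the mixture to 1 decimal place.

δ_mix = f_A·δ_A + f_B·δ_B
δ_mix = 0.135 × (-10.3) + 0.865 × (-48.4)
δ_mix = -1.39 + -41.87 = -43.26‰

-43.3‰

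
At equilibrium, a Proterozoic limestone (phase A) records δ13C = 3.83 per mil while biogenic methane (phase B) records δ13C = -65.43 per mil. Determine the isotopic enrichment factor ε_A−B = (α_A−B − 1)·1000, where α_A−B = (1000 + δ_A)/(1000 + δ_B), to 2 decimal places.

α_A−B = (1000 + 3.83) / (1000 + -65.43) = 1003.83 / 934.57 = 1.074109
ε_A−B = (1.074109 − 1) × 1000 = 74.109 per mil
(The approximation ε ≈ δ_A − δ_B would give 69.26 per mil.)

74.11 per mil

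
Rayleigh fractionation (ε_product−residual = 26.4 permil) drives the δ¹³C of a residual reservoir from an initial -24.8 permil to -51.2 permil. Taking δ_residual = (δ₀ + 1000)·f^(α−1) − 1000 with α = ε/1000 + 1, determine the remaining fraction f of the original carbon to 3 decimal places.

0.354

α − 1 = ε/1000 = 0.0264
(δ_res + 1000)/(δ₀ + 1000) = (-51.2 + 1000)/(-24.8 + 1000) = 948.8/975.2 = 0.972929
f = 0.972929^(1/0.0264) = exp(ln(0.972929)/0.0264) = exp(-0.02744/0.0264)
f = exp(-1.0396) = 0.3536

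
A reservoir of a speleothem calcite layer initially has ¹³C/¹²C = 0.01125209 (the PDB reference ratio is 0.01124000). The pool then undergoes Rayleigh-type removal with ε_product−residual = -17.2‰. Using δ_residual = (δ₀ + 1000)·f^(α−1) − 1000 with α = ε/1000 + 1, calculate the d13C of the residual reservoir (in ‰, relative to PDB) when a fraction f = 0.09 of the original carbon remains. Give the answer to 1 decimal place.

43.4‰

δ₀ = (0.01125209/0.01124000 − 1)×1000 = (1.001076 − 1)×1000 = 1.076‰
α − 1 = ε/1000 = -0.0172
f^(α−1) = 0.09^(-0.0172) = 1.042286
δ_res = (1.076 + 1000) × 1.042286 − 1000 = 1043.407 − 1000 = 43.41‰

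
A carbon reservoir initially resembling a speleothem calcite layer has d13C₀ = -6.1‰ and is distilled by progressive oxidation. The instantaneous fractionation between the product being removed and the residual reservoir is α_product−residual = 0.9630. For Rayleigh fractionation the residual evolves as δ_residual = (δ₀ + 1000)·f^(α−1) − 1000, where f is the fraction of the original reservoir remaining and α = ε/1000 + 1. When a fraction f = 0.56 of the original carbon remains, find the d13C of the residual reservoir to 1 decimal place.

15.5‰

Rayleigh residual: δ_res = (δ₀ + 1000)·f^(α−1) − 1000
α − 1 = -0.03700
f^(α−1) = 0.56^(-0.03700) = 1.021685
δ_res = (-6.1 + 1000) × 1.021685 − 1000 = 1015.453 − 1000 = 15.45‰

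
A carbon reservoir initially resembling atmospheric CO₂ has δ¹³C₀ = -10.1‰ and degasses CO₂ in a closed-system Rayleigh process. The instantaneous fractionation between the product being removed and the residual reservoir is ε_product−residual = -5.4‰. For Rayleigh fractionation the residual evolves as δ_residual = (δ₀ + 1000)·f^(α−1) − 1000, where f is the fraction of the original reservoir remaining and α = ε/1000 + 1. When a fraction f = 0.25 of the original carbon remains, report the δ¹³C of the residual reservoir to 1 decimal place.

-2.7‰

Rayleigh residual: δ_res = (δ₀ + 1000)·f^(α−1) − 1000
α = ε/1000 + 1 = 0.99460, so α − 1 = -0.00540
f^(α−1) = 0.25^(-0.00540) = 1.007514
δ_res = (-10.1 + 1000) × 1.007514 − 1000 = 997.338 − 1000 = -2.66‰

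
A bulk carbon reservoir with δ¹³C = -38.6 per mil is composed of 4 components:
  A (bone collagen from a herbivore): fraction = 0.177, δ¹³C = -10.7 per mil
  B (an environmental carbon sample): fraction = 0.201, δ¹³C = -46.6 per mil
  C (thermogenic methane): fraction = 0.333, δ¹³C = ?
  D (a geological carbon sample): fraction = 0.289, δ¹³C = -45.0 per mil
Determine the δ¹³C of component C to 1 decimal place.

-43.0 per mil

Isotope mass balance: δ_bulk = Σ fᵢ·δᵢ.
-38.6 = 0.177×(-10.7) + 0.201×(-46.6) + 0.333×δ_C + 0.289×(-45.0)
0.333·δ_C = -38.6 − (-24.265) = -14.335
δ_C = -14.335 / 0.333 = -43.05 per mil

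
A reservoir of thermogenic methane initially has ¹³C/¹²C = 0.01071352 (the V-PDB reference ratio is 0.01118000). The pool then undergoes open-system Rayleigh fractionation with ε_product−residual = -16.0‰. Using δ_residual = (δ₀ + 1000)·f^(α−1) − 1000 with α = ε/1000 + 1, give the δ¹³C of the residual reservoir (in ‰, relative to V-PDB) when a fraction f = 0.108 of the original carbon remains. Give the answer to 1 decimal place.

δ₀ = (0.01071352/0.01118000 − 1)×1000 = (0.958275 − 1)×1000 = -41.725‰
α − 1 = ε/1000 = -0.0160
f^(α−1) = 0.108^(-0.0160) = 1.036252
δ_res = (-41.725 + 1000) × 1.036252 − 1000 = 993.015 − 1000 = -6.99‰

-7.0‰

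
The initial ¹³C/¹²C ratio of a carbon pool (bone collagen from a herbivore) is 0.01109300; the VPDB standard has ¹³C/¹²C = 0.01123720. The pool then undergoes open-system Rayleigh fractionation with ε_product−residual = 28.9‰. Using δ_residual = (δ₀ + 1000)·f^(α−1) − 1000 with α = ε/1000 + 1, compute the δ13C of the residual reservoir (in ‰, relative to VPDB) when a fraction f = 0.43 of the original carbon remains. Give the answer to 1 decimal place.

δ₀ = (0.01109300/0.01123720 − 1)×1000 = (0.987168 − 1)×1000 = -12.832‰
α − 1 = ε/1000 = 0.0289
f^(α−1) = 0.43^(0.0289) = 0.975904
δ_res = (-12.832 + 1000) × 0.975904 − 1000 = 963.381 − 1000 = -36.62‰

-36.6‰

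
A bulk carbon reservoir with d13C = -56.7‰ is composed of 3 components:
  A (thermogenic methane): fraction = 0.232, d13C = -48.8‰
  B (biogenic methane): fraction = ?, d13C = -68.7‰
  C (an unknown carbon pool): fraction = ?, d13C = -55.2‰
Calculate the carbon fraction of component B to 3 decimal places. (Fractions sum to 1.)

Let f_B and f_C be the unknown fractions; fractions sum to 1 so f_B + f_C = 0.768.
Mass balance: Σ fᵢ·δᵢ = δ_bulk ⇒ f_B·(-68.7) + f_C·(-55.2) = -56.7 − (-11.322) = -45.378
Substitute f_C = 0.768 − f_B:
f_B·(-68.7 − -55.2) = -45.378 − 0.768×(-55.2) = -2.985
f_B = -2.985 / -13.5 = 0.2211

0.221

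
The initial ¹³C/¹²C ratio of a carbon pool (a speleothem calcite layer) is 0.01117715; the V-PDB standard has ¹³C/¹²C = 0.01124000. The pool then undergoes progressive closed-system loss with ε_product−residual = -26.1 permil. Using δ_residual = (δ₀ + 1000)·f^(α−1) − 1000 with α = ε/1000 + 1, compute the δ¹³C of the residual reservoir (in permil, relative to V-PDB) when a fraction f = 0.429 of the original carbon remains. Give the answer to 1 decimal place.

16.6 permil

δ₀ = (0.01117715/0.01124000 − 1)×1000 = (0.994408 − 1)×1000 = -5.592 permil
α − 1 = ε/1000 = -0.0261
f^(α−1) = 0.429^(-0.0261) = 1.022334
δ_res = (-5.592 + 1000) × 1.022334 − 1000 = 1016.618 − 1000 = 16.62 permil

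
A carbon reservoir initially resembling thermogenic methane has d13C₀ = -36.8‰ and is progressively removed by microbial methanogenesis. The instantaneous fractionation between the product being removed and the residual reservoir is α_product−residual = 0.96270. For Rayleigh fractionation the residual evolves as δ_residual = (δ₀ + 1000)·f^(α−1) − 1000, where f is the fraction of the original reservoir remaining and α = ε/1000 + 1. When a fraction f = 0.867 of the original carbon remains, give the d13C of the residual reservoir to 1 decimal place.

Rayleigh residual: δ_res = (δ₀ + 1000)·f^(α−1) − 1000
α − 1 = -0.03730
f^(α−1) = 0.867^(-0.03730) = 1.005338
δ_res = (-36.8 + 1000) × 1.005338 − 1000 = 968.341 − 1000 = -31.66‰

-31.7‰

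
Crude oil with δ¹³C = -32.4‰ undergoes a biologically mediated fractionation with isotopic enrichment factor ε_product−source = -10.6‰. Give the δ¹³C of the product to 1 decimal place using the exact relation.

-42.7‰

To first order, δ_product ≈ δ_source + ε = -43.0‰.
Exactly, δ_product = (δ_source + 1000)·(ε/1000 + 1) − 1000.
δ_product = (-32.4 + 1000) × (-10.6/1000 + 1) − 1000
δ_product = -42.66‰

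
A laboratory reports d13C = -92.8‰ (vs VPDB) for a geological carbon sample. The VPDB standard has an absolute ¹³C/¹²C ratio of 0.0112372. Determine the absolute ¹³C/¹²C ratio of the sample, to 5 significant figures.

0.010194

R_sample = R_standard × (d13C/1000 + 1)
R_sample = 0.0112372 × (-92.8/1000 + 1) = 0.0112372 × 0.907200
R_sample = 0.0101944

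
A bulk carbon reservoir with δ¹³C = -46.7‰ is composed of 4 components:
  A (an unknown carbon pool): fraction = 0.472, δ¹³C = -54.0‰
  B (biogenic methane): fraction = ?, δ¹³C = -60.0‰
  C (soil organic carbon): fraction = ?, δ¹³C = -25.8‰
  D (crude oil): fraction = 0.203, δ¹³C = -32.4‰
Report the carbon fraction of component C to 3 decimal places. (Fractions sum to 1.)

0.142

Let f_C and f_B be the unknown fractions; fractions sum to 1 so f_C + f_B = 0.325.
Mass balance: Σ fᵢ·δᵢ = δ_bulk ⇒ f_C·(-25.8) + f_B·(-60.0) = -46.7 − (-32.065) = -14.635
Substitute f_B = 0.325 − f_C:
f_C·(-25.8 − -60.0) = -14.635 − 0.325×(-60.0) = 4.865
f_C = 4.865 / 34.2 = 0.1423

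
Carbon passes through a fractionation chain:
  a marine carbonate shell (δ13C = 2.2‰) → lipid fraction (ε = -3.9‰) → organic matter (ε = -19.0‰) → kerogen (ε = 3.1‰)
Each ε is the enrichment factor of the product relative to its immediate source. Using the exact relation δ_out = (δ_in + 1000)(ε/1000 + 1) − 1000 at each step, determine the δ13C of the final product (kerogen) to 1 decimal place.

-17.6‰

step 1: δ = (2.20 + 1000)·(-3.9/1000 + 1) − 1000 = -1.71‰
step 2: δ = (-1.71 + 1000)·(-19.0/1000 + 1) − 1000 = -20.68‰
step 3: δ = (-20.68 + 1000)·(3.1/1000 + 1) − 1000 = -17.64‰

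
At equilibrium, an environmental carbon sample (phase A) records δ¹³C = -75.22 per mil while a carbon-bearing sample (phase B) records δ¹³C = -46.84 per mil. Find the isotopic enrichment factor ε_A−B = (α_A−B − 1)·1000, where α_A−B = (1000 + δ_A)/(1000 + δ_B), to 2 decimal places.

α_A−B = (1000 + -75.22) / (1000 + -46.84) = 924.78 / 953.16 = 0.970225
ε_A−B = (0.970225 − 1) × 1000 = -29.775 per mil
(The approximation ε ≈ δ_A − δ_B would give -28.38 per mil.)

-29.77 per mil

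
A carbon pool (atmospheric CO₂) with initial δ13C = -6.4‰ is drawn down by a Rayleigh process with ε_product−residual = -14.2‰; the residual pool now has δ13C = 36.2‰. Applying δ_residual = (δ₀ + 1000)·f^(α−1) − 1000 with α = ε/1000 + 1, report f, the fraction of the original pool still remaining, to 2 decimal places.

α − 1 = ε/1000 = -0.0142
(δ_res + 1000)/(δ₀ + 1000) = (36.2 + 1000)/(-6.4 + 1000) = 1036.2/993.6 = 1.042874
f = 1.042874^(1/-0.0142) = exp(ln(1.042874)/-0.0142) = exp(0.04198/-0.0142)
f = exp(-2.9564) = 0.0520

0.05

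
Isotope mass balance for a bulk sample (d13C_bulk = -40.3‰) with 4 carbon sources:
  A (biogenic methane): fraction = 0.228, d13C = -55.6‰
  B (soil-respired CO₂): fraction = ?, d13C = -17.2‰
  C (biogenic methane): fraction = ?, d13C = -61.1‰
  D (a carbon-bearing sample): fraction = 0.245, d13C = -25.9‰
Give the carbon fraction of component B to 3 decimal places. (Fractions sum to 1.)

0.249

Let f_B and f_C be the unknown fractions; fractions sum to 1 so f_B + f_C = 0.527.
Mass balance: Σ fᵢ·δᵢ = δ_bulk ⇒ f_B·(-17.2) + f_C·(-61.1) = -40.3 − (-19.022) = -21.278
Substitute f_C = 0.527 − f_B:
f_B·(-17.2 − -61.1) = -21.278 − 0.527×(-61.1) = 10.922
f_B = 10.922 / 43.9 = 0.2488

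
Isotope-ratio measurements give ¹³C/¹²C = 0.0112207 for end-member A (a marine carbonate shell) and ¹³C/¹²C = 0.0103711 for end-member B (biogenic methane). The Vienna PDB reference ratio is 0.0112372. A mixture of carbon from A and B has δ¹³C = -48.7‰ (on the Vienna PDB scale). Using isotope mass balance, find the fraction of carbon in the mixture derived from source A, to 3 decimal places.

0.375

δ_A = (0.0112207/0.0112372 − 1)×1000 = (0.998532 − 1)×1000 = -1.468‰
δ_B = (0.0103711/0.0112372 − 1)×1000 = (0.922926 − 1)×1000 = -77.074‰
f_A = (δ_mix − δ_B)/(δ_A − δ_B) = (-48.7 − (-77.074))/(-1.468 − (-77.074))
f_A = 28.374 / 75.606 = 0.3753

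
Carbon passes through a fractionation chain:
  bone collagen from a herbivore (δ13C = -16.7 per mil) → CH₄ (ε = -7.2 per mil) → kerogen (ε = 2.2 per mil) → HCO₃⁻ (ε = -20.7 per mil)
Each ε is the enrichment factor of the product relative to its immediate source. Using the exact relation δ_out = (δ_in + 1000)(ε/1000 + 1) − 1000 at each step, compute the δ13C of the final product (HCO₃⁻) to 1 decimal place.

step 1: δ = (-16.70 + 1000)·(-7.2/1000 + 1) − 1000 = -23.78 per mil
step 2: δ = (-23.78 + 1000)·(2.2/1000 + 1) − 1000 = -21.63 per mil
step 3: δ = (-21.63 + 1000)·(-20.7/1000 + 1) − 1000 = -41.88 per mil

-41.9 per mil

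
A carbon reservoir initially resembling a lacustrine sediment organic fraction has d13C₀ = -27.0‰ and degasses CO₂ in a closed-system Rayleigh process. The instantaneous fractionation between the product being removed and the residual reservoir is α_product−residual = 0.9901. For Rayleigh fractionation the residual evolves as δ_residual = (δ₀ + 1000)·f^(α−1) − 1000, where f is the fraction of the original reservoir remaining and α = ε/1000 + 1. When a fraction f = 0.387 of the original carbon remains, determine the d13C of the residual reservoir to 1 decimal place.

-17.8‰

Rayleigh residual: δ_res = (δ₀ + 1000)·f^(α−1) − 1000
α − 1 = -0.00990
f^(α−1) = 0.387^(-0.00990) = 1.009443
δ_res = (-27.0 + 1000) × 1.009443 − 1000 = 982.188 − 1000 = -17.81‰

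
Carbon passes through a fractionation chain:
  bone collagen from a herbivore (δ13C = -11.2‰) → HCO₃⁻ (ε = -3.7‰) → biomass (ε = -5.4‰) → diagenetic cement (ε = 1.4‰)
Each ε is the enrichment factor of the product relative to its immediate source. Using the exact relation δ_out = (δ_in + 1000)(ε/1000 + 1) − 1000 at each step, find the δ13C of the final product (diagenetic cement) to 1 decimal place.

step 1: δ = (-11.20 + 1000)·(-3.7/1000 + 1) − 1000 = -14.86‰
step 2: δ = (-14.86 + 1000)·(-5.4/1000 + 1) − 1000 = -20.18‰
step 3: δ = (-20.18 + 1000)·(1.4/1000 + 1) − 1000 = -18.81‰

-18.8‰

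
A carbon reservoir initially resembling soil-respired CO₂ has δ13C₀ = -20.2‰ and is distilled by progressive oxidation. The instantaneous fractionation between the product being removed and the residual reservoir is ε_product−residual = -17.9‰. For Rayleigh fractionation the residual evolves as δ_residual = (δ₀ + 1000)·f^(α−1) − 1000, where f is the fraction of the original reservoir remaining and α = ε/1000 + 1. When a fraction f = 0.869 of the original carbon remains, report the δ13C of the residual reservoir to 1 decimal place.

-17.7‰

Rayleigh residual: δ_res = (δ₀ + 1000)·f^(α−1) − 1000
α = ε/1000 + 1 = 0.98210, so α − 1 = -0.01790
f^(α−1) = 0.869^(-0.01790) = 1.002517
δ_res = (-20.2 + 1000) × 1.002517 − 1000 = 982.266 − 1000 = -17.73‰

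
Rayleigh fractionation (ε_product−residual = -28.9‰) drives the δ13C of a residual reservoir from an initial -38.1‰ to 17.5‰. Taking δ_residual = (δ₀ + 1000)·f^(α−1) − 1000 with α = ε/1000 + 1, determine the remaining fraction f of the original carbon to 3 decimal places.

0.143

α − 1 = ε/1000 = -0.0289
(δ_res + 1000)/(δ₀ + 1000) = (17.5 + 1000)/(-38.1 + 1000) = 1017.5/961.9 = 1.057802
f = 1.057802^(1/-0.0289) = exp(ln(1.057802)/-0.0289) = exp(0.05619/-0.0289)
f = exp(-1.9444) = 0.1431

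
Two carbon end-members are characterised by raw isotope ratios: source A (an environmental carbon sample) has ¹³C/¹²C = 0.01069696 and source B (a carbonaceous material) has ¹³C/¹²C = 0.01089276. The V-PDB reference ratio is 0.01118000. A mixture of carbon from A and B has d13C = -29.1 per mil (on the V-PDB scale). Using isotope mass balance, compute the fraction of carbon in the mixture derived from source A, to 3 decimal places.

δ_A = (0.01069696/0.01118000 − 1)×1000 = (0.956794 − 1)×1000 = -43.206 per mil
δ_B = (0.01089276/0.01118000 − 1)×1000 = (0.974308 − 1)×1000 = -25.692 per mil
f_A = (δ_mix − δ_B)/(δ_A − δ_B) = (-29.1 − (-25.692))/(-43.206 − (-25.692))
f_A = -3.408 / -17.513 = 0.1946

0.195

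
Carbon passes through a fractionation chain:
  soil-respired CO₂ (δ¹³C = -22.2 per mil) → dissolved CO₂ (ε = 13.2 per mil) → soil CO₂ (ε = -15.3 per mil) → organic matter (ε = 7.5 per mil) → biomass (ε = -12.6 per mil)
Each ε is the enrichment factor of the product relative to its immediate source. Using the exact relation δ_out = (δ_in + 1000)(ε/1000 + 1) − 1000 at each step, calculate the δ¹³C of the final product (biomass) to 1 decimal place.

step 1: δ = (-22.20 + 1000)·(13.2/1000 + 1) − 1000 = -9.29 per mil
step 2: δ = (-9.29 + 1000)·(-15.3/1000 + 1) − 1000 = -24.45 per mil
step 3: δ = (-24.45 + 1000)·(7.5/1000 + 1) − 1000 = -17.13 per mil
step 4: δ = (-17.13 + 1000)·(-12.6/1000 + 1) − 1000 = -29.52 per mil

-29.5 per mil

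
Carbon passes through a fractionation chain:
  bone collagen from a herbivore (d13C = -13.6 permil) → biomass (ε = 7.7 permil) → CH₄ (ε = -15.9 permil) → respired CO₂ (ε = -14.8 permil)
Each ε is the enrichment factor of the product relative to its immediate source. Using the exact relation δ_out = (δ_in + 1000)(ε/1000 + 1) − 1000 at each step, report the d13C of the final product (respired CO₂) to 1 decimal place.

step 1: δ = (-13.60 + 1000)·(7.7/1000 + 1) − 1000 = -6.00 permil
step 2: δ = (-6.00 + 1000)·(-15.9/1000 + 1) − 1000 = -21.81 permil
step 3: δ = (-21.81 + 1000)·(-14.8/1000 + 1) − 1000 = -36.29 permil

-36.3 permil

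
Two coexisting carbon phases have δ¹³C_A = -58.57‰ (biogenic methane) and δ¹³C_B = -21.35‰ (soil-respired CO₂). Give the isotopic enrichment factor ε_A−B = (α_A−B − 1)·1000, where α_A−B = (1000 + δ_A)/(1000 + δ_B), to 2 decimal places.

-38.03‰

α_A−B = (1000 + -58.57) / (1000 + -21.35) = 941.43 / 978.65 = 0.961968
ε_A−B = (0.961968 − 1) × 1000 = -38.032‰
(The approximation ε ≈ δ_A − δ_B would give -37.22‰.)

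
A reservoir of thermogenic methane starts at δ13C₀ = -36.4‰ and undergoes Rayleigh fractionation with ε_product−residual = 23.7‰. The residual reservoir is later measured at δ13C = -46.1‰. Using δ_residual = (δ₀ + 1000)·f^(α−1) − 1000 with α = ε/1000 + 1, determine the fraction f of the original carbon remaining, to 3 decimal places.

α − 1 = ε/1000 = 0.0237
(δ_res + 1000)/(δ₀ + 1000) = (-46.1 + 1000)/(-36.4 + 1000) = 953.9/963.6 = 0.989934
f = 0.989934^(1/0.0237) = exp(ln(0.989934)/0.0237) = exp(-0.01012/0.0237)
f = exp(-0.4269) = 0.6525

0.653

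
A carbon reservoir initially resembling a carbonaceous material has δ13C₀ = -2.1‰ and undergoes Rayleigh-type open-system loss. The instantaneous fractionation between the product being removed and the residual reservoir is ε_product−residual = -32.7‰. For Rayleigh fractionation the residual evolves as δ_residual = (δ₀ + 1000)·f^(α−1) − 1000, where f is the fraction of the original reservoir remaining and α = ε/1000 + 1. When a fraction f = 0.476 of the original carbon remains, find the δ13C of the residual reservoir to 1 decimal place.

Rayleigh residual: δ_res = (δ₀ + 1000)·f^(α−1) − 1000
α = ε/1000 + 1 = 0.96730, so α − 1 = -0.03270
f^(α−1) = 0.476^(-0.03270) = 1.024571
δ_res = (-2.1 + 1000) × 1.024571 − 1000 = 1022.420 − 1000 = 22.42‰

22.4‰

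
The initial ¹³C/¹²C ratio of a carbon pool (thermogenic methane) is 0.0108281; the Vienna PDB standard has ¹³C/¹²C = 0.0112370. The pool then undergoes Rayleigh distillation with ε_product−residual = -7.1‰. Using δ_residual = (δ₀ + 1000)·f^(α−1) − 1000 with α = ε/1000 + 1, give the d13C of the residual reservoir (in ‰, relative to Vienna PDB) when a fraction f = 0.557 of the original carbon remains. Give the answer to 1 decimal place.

-32.4‰

δ₀ = (0.0108281/0.0112370 − 1)×1000 = (0.963611 − 1)×1000 = -36.389‰
α − 1 = ε/1000 = -0.0071
f^(α−1) = 0.557^(-0.0071) = 1.004163
δ_res = (-36.389 + 1000) × 1.004163 − 1000 = 967.623 − 1000 = -32.38‰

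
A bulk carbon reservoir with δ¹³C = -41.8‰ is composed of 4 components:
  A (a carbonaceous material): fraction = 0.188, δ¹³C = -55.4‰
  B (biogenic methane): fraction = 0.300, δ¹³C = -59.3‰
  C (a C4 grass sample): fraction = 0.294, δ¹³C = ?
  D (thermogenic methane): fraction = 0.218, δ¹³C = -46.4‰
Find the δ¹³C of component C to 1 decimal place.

Isotope mass balance: δ_bulk = Σ fᵢ·δᵢ.
-41.8 = 0.188×(-55.4) + 0.300×(-59.3) + 0.294×δ_C + 0.218×(-46.4)
0.294·δ_C = -41.8 − (-38.320) = -3.480
δ_C = -3.480 / 0.294 = -11.84‰

-11.8‰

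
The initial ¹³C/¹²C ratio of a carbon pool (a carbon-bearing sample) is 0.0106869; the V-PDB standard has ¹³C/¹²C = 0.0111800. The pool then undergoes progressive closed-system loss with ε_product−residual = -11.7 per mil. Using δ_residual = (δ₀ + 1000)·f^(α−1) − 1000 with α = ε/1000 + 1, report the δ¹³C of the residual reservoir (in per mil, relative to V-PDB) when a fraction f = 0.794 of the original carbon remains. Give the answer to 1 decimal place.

-41.5 per mil

δ₀ = (0.0106869/0.0111800 − 1)×1000 = (0.955894 − 1)×1000 = -44.106 per mil
α − 1 = ε/1000 = -0.0117
f^(α−1) = 0.794^(-0.0117) = 1.002703
δ_res = (-44.106 + 1000) × 1.002703 − 1000 = 958.478 − 1000 = -41.52 per mil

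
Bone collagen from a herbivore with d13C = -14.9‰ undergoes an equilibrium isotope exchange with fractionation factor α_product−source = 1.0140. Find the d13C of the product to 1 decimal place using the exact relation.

-1.1‰

δ_product = (δ_source + 1000)·α − 1000
δ_product = (-14.9 + 1000) × 1.0140 − 1000
δ_product = 998.891 − 1000 = -1.11‰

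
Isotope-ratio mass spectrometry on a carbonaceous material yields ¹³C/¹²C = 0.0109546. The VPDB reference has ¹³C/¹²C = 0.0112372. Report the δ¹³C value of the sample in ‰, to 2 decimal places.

-25.15‰

δ¹³C = (R_sample / R_standard − 1) × 1000
R_sample / R_standard = 0.0109546 / 0.0112372 = 0.974851
δ¹³C = (0.974851 − 1) × 1000 = -25.149‰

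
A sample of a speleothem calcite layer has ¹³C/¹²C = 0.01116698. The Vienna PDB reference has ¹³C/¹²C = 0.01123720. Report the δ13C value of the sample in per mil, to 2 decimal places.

δ13C = (R_sample / R_standard − 1) × 1000
R_sample / R_standard = 0.01116698 / 0.01123720 = 0.993751
δ13C = (0.993751 − 1) × 1000 = -6.249 per mil

-6.25 per mil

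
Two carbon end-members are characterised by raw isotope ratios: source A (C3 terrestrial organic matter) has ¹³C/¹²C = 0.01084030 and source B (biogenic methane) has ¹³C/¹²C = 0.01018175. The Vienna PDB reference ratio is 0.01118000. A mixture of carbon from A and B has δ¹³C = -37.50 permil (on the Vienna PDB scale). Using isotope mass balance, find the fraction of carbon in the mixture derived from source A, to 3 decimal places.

0.879

δ_A = (0.01084030/0.01118000 − 1)×1000 = (0.969615 − 1)×1000 = -30.385 permil
δ_B = (0.01018175/0.01118000 − 1)×1000 = (0.910711 − 1)×1000 = -89.289 permil
f_A = (δ_mix − δ_B)/(δ_A − δ_B) = (-37.50 − (-89.289))/(-30.385 − (-89.289))
f_A = 51.789 / 58.904 = 0.8792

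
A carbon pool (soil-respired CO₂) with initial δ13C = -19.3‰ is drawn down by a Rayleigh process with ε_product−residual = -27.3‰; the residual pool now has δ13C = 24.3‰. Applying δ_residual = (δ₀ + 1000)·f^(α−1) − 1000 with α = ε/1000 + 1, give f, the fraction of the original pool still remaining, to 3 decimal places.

α − 1 = ε/1000 = -0.0273
(δ_res + 1000)/(δ₀ + 1000) = (24.3 + 1000)/(-19.3 + 1000) = 1024.3/980.7 = 1.044458
f = 1.044458^(1/-0.0273) = exp(ln(1.044458)/-0.0273) = exp(0.04350/-0.0273)
f = exp(-1.5933) = 0.2032

0.203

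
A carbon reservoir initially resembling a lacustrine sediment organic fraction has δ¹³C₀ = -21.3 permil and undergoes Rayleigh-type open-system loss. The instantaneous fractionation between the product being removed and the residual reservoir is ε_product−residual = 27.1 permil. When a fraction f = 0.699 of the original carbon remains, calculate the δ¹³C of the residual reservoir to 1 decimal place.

-30.8 permil

Rayleigh residual: δ_res = (δ₀ + 1000)·f^(α−1) − 1000
α = ε/1000 + 1 = 1.02710, so α − 1 = 0.02710
f^(α−1) = 0.699^(0.02710) = 0.990342
δ_res = (-21.3 + 1000) × 0.990342 − 1000 = 969.248 − 1000 = -30.75 permil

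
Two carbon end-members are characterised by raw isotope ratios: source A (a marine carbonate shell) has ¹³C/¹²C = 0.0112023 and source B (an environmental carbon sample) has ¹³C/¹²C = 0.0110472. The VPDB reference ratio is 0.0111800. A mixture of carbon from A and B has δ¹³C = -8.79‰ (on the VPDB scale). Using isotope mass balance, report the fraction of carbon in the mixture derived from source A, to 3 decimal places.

0.223

δ_A = (0.0112023/0.0111800 − 1)×1000 = (1.001995 − 1)×1000 = 1.995‰
δ_B = (0.0110472/0.0111800 − 1)×1000 = (0.988122 − 1)×1000 = -11.878‰
f_A = (δ_mix − δ_B)/(δ_A − δ_B) = (-8.79 − (-11.878))/(1.995 − (-11.878))
f_A = 3.088 / 13.873 = 0.2226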